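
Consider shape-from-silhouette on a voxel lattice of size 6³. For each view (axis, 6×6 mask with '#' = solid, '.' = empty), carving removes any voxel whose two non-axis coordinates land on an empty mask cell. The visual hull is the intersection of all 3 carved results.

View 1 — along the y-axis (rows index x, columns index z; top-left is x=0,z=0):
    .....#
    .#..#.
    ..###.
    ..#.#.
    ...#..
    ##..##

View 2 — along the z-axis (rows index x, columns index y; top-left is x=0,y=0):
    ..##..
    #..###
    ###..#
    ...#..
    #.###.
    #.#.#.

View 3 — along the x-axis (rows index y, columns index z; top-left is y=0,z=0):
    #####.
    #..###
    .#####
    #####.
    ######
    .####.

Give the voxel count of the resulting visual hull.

|visual hull| = 36

full grid |V| = 216
step 1: project along y, AND mask (13/36) → |grid| = 78
step 2: project along z, AND mask (18/36) → |grid| = 40
step 3: project along x, AND mask (29/36) → |grid| = 36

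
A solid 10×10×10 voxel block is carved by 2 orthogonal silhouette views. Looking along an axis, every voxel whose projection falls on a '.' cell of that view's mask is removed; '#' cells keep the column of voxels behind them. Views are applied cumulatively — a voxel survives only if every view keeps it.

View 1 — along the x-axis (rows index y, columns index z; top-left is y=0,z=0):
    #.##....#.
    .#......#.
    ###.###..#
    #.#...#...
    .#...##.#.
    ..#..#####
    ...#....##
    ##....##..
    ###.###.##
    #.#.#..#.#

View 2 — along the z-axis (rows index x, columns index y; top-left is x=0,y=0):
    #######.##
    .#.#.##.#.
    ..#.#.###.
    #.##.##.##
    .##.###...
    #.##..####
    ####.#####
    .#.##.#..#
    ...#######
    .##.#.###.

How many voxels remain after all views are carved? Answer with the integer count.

remaining voxels: 302

before carving: 1000 voxels (10×10×10)
after view 1 [x-axis, 46 of 100 cells solid] → remaining = 460
after view 2 [z-axis, 65 of 100 cells solid] → remaining = 302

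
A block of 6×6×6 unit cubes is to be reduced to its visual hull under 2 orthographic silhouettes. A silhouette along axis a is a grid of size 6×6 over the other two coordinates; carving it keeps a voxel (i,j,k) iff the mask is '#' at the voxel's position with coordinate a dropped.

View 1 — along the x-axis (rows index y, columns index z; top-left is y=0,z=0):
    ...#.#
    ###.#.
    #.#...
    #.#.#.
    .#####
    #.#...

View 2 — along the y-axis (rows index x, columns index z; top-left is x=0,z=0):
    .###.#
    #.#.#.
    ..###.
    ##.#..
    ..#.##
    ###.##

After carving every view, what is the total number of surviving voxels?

remaining voxels: 67

initial block: 6^3 = 216
V1 x: intersect with YZ mask (18 set) -- 108 left
V2 y: intersect with XZ mask (21 set) -- 67 left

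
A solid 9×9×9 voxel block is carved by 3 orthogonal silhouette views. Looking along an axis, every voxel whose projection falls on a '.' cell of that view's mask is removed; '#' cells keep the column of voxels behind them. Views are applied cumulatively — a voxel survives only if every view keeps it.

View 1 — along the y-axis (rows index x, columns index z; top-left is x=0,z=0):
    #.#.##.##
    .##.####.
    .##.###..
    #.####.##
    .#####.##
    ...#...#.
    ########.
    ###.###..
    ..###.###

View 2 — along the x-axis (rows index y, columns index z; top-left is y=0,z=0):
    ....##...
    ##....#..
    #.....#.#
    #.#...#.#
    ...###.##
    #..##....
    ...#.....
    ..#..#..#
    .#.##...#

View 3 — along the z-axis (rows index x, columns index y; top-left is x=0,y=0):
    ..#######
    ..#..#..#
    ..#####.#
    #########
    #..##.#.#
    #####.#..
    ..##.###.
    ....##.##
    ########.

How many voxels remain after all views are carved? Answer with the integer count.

initial block: 9^3 = 729
  1. axis=1 (XZ plane), |mask|=53  ⇒  voxels=477
  2. axis=0 (YZ plane), |mask|=28  ⇒  voxels=157
  3. axis=2 (XY plane), |mask|=53  ⇒  voxels=103

voxel count = 103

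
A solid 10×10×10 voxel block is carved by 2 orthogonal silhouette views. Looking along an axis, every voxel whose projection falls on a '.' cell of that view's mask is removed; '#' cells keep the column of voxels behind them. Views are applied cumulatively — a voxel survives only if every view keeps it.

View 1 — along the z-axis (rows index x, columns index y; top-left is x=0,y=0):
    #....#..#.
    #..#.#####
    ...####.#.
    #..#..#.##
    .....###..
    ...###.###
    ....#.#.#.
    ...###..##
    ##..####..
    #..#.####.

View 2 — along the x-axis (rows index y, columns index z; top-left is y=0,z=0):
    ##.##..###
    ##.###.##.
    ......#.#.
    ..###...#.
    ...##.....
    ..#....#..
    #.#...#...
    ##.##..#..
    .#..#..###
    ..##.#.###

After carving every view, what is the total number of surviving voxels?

full grid |V| = 1000
after view 1 [z-axis, 49 of 100 cells solid] → remaining = 490
after view 2 [x-axis, 43 of 100 cells solid] → remaining = 202

|visual hull| = 202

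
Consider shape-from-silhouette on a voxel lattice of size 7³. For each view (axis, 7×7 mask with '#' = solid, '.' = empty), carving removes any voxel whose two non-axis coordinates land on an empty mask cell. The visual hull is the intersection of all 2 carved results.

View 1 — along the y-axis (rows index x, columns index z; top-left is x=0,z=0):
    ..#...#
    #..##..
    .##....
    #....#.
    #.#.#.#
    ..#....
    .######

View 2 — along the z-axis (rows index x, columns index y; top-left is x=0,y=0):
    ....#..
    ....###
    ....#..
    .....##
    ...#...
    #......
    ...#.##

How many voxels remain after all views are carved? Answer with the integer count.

initial block: 7^3 = 343
[1] y-view keeps 20 columns → grid now 140
[2] z-view keeps 12 columns → grid now 40

voxel count = 40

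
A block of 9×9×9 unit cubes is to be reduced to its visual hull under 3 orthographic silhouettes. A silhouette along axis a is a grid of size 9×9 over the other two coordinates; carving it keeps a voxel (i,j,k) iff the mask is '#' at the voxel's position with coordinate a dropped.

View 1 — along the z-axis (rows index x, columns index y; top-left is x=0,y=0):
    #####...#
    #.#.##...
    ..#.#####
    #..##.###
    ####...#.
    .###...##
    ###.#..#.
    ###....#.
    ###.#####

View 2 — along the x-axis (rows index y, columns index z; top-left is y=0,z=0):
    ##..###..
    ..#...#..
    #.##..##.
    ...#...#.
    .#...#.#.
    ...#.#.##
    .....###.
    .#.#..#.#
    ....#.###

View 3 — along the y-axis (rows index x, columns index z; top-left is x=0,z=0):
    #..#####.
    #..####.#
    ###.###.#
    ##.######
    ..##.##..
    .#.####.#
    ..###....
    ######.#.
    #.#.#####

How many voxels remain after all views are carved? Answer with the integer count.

initial block: 9^3 = 729
[1] z-view keeps 49 columns → grid now 441
[2] x-view keeps 32 columns → grid now 182
[3] y-view keeps 54 columns → grid now 124

voxel count = 124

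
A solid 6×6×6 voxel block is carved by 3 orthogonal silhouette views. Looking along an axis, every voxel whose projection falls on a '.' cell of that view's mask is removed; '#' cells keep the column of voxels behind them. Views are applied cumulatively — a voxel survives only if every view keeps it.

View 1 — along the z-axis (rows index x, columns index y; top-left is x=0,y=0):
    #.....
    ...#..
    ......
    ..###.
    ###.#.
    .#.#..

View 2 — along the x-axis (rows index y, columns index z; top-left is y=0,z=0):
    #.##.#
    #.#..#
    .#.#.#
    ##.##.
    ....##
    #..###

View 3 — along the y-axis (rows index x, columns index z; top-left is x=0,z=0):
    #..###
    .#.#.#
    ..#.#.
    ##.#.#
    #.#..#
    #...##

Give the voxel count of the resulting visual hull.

full grid |V| = 216
carve view 1 (along z, XY-mask fill 11/36): 66 voxels remain
carve view 2 (along x, YZ-mask fill 20/36): 36 voxels remain
carve view 3 (along y, XZ-mask fill 19/36): 24 voxels remain

remaining voxels: 24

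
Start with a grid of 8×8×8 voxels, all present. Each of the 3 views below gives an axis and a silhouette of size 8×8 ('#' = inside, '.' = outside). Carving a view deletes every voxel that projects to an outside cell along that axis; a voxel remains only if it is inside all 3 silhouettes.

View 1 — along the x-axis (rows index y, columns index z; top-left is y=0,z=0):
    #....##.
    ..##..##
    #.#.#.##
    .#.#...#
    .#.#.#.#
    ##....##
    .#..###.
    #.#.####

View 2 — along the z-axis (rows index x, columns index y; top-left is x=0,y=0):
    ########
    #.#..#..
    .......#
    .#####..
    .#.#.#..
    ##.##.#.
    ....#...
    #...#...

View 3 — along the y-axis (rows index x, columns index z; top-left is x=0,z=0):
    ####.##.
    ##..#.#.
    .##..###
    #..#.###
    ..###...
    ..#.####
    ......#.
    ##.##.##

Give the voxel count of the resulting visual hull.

voxel count = 69

before carving: 512 voxels (8×8×8)
carve view 1 (along x, YZ-mask fill 33/64): 264 voxels remain
carve view 2 (along z, XY-mask fill 28/64): 111 voxels remain
carve view 3 (along y, XZ-mask fill 35/64): 69 voxels remain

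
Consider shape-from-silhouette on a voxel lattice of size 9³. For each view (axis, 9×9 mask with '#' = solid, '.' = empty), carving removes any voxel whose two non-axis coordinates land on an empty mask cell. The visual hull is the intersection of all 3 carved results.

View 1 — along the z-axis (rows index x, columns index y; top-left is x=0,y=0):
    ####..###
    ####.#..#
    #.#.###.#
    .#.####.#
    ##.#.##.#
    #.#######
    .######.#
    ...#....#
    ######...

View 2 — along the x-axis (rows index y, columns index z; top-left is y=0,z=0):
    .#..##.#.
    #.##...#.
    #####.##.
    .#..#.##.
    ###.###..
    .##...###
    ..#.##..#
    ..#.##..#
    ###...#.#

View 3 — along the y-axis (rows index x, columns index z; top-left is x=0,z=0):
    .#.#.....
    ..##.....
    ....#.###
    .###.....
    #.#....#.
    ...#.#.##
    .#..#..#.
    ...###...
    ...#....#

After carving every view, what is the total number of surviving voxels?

full grid |V| = 729
step 1: project along z, AND mask (54/81) → |grid| = 486
step 2: project along x, AND mask (43/81) → |grid| = 259
step 3: project along y, AND mask (26/81) → |grid| = 76

remaining voxels: 76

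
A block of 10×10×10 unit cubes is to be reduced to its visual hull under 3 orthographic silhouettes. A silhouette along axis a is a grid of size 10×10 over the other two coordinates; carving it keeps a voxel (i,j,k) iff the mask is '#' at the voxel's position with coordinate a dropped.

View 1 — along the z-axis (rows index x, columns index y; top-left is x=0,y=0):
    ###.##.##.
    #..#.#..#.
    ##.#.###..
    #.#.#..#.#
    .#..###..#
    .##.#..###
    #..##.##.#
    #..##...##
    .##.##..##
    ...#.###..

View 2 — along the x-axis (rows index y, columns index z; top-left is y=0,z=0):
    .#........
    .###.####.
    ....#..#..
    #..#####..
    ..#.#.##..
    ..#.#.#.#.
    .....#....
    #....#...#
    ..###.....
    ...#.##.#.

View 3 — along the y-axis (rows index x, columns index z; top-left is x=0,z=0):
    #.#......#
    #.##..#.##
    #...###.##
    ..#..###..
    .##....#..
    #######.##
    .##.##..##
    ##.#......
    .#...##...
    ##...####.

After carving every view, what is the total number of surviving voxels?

remaining voxels: 92

start: 10×10×10 = 1000 voxels
after view 1 [z-axis, 54 of 100 cells solid] → remaining = 540
after view 2 [x-axis, 35 of 100 cells solid] → remaining = 192
after view 3 [y-axis, 49 of 100 cells solid] → remaining = 92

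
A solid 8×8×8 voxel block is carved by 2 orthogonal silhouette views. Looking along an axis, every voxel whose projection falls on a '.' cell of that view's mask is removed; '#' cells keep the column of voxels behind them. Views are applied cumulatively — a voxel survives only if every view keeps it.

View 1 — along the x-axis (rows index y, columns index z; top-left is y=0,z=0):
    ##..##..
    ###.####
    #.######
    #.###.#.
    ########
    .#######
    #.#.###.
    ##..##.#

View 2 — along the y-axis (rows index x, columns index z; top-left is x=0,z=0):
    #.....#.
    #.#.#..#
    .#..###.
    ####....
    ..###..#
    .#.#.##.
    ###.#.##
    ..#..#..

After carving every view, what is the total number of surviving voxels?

before carving: 512 voxels (8×8×8)
[1] x-view keeps 48 columns → grid now 384
[2] y-view keeps 30 columns → grid now 182

182 voxels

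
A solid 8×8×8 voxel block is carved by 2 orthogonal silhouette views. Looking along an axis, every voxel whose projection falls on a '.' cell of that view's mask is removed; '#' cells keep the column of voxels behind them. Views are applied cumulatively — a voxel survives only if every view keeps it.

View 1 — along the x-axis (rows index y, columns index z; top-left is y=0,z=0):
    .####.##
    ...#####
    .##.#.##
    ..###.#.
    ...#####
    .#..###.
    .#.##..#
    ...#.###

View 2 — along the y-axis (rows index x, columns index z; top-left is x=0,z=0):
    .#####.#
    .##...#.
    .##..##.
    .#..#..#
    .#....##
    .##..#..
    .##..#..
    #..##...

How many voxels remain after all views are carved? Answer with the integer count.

remaining voxels: 131

full grid |V| = 512
  1. axis=0 (YZ plane), |mask|=37  ⇒  voxels=296
  2. axis=1 (XZ plane), |mask|=28  ⇒  voxels=131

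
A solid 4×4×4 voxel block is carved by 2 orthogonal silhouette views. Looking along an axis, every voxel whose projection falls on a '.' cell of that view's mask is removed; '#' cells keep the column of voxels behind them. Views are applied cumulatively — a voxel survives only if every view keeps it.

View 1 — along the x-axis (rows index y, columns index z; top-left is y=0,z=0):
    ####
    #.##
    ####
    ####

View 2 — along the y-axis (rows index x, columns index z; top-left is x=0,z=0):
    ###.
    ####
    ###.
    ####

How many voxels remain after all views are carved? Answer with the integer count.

|visual hull| = 52

before carving: 64 voxels (4×4×4)
step 1: project along x, AND mask (15/16) → |grid| = 60
step 2: project along y, AND mask (14/16) → |grid| = 52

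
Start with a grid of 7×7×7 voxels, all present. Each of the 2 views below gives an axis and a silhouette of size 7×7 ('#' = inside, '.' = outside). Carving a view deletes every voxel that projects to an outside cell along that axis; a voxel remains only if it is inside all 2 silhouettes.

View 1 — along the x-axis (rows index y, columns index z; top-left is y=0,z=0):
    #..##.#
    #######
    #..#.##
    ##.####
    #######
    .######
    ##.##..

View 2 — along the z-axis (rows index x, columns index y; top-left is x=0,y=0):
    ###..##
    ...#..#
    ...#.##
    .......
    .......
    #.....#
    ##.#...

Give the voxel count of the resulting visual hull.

before carving: 343 voxels (7×7×7)
[1] x-view keeps 38 columns → grid now 266
[2] z-view keeps 15 columns → grid now 76

76 voxels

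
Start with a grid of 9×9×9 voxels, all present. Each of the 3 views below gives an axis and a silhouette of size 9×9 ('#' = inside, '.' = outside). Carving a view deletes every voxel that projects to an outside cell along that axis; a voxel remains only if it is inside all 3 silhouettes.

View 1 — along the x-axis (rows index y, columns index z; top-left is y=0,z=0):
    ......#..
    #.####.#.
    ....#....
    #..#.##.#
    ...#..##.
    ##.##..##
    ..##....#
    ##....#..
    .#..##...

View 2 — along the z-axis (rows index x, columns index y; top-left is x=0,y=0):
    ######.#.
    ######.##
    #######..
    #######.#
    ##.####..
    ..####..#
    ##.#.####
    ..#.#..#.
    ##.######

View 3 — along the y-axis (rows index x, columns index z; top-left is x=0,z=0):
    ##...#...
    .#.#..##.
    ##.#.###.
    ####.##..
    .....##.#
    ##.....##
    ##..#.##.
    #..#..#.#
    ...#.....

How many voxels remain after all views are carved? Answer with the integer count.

initial block: 9^3 = 729
  1. axis=0 (YZ plane), |mask|=31  ⇒  voxels=279
  2. axis=2 (XY plane), |mask|=59  ⇒  voxels=212
  3. axis=1 (XZ plane), |mask|=36  ⇒  voxels=97

|visual hull| = 97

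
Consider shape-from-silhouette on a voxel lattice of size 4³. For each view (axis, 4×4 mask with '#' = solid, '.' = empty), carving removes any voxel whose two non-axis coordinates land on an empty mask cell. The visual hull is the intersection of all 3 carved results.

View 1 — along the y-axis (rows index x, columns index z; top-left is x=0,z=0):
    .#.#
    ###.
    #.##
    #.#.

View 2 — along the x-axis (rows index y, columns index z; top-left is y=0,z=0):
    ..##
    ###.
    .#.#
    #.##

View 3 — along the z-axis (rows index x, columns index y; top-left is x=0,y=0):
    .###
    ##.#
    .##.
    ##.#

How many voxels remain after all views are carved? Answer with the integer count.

start: 4×4×4 = 64 voxels
after view 1 [y-axis, 10 of 16 cells solid] → remaining = 40
after view 2 [x-axis, 10 of 16 cells solid] → remaining = 25
after view 3 [z-axis, 11 of 16 cells solid] → remaining = 18

|visual hull| = 18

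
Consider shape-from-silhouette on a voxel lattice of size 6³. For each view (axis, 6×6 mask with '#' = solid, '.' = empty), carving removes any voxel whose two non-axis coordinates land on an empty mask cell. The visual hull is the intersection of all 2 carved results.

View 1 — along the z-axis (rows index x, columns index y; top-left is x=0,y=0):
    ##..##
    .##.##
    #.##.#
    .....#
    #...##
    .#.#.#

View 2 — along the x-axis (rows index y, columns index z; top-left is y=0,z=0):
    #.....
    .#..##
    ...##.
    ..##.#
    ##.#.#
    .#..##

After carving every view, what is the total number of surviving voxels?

remaining voxels: 52

start: 6×6×6 = 216 voxels
after view 1 [z-axis, 19 of 36 cells solid] → remaining = 114
after view 2 [x-axis, 16 of 36 cells solid] → remaining = 52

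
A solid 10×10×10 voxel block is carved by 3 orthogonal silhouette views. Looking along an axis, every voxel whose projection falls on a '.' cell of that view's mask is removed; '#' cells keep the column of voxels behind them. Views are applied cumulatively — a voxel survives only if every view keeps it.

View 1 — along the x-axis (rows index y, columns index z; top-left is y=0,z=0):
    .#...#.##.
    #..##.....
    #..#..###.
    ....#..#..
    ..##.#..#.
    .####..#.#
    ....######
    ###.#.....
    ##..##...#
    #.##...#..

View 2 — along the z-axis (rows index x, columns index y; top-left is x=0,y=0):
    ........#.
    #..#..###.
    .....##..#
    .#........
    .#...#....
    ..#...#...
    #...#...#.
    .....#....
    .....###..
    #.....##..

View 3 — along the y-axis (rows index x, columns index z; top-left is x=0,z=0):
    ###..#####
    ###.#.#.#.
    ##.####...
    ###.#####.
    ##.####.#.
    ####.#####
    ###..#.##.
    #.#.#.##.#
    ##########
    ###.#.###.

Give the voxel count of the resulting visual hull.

remaining voxels: 84

full grid |V| = 1000
carve view 1 (along x, YZ-mask fill 43/100): 430 voxels remain
carve view 2 (along z, XY-mask fill 24/100): 114 voxels remain
carve view 3 (along y, XZ-mask fill 73/100): 84 voxels remain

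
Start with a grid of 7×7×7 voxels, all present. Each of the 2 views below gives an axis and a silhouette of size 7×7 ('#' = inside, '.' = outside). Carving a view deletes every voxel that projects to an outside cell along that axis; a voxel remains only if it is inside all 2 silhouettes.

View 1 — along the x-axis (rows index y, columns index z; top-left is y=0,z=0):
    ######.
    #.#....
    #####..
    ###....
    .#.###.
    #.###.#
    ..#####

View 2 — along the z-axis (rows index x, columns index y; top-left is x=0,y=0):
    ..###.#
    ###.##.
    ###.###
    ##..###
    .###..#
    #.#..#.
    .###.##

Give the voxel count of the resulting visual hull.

initial block: 7^3 = 343
carve view 1 (along x, YZ-mask fill 30/49): 210 voxels remain
carve view 2 (along z, XY-mask fill 32/49): 139 voxels remain

139 voxels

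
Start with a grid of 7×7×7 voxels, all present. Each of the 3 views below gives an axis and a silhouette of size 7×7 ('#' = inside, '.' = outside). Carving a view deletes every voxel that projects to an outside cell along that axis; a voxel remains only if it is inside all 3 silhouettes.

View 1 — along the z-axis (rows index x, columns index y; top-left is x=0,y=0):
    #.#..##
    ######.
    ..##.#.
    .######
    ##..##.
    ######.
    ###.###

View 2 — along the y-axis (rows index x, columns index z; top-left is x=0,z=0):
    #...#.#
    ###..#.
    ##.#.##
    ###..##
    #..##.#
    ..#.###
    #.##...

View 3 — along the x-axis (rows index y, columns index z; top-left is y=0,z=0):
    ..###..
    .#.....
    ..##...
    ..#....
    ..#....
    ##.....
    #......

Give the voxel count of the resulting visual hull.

voxel count = 35

start: 7×7×7 = 343 voxels
  1. axis=2 (XY plane), |mask|=35  ⇒  voxels=245
  2. axis=1 (XZ plane), |mask|=28  ⇒  voxels=139
  3. axis=0 (YZ plane), |mask|=11  ⇒  voxels=35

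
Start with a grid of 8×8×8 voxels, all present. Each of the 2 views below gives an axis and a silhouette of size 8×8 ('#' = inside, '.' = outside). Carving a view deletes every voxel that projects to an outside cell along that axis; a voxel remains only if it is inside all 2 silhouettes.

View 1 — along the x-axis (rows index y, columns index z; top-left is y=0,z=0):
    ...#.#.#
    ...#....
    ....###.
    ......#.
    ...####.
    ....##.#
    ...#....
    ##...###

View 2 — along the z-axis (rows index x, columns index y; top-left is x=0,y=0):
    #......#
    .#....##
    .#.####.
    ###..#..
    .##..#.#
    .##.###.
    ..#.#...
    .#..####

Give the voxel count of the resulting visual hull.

initial block: 8^3 = 512
step 1: project along x, AND mask (21/64) → |grid| = 168
step 2: project along z, AND mask (30/64) → |grid| = 80

voxel count = 80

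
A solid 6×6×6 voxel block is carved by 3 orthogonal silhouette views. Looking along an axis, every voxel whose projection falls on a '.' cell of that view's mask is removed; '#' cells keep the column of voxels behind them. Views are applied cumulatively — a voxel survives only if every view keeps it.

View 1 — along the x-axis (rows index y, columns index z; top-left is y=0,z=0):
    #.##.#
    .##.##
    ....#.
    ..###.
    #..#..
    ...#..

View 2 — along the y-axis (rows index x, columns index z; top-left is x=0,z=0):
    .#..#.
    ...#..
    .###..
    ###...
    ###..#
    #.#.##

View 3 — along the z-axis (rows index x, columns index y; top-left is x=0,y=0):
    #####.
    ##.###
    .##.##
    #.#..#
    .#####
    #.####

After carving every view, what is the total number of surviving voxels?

remaining voxels: 26

initial block: 6^3 = 216
V1 x: intersect with YZ mask (15 set) -- 90 left
V2 y: intersect with XZ mask (17 set) -- 40 left
V3 z: intersect with XY mask (27 set) -- 26 left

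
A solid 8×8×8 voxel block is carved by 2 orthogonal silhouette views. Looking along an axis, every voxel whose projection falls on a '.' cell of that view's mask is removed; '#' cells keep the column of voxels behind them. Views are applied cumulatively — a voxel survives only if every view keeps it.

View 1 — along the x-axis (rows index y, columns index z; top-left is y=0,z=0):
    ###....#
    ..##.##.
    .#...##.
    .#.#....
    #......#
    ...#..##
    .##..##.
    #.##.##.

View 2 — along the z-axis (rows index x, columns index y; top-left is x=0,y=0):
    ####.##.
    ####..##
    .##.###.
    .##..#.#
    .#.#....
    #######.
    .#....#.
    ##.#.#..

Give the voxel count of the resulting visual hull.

remaining voxels: 122

full grid |V| = 512
after view 1 [x-axis, 27 of 64 cells solid] → remaining = 216
after view 2 [z-axis, 36 of 64 cells solid] → remaining = 122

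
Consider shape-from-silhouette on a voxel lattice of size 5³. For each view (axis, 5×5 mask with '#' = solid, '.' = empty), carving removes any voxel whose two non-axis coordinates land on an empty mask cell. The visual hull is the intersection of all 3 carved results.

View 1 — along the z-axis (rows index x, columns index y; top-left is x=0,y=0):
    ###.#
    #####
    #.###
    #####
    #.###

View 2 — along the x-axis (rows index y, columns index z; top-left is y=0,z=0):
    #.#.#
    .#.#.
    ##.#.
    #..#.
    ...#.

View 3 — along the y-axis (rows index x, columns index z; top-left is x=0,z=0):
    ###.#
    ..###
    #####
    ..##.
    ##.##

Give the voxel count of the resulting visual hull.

start: 5×5×5 = 125 voxels
step 1: project along z, AND mask (22/25) → |grid| = 110
step 2: project along x, AND mask (11/25) → |grid| = 49
step 3: project along y, AND mask (18/25) → |grid| = 34

remaining voxels: 34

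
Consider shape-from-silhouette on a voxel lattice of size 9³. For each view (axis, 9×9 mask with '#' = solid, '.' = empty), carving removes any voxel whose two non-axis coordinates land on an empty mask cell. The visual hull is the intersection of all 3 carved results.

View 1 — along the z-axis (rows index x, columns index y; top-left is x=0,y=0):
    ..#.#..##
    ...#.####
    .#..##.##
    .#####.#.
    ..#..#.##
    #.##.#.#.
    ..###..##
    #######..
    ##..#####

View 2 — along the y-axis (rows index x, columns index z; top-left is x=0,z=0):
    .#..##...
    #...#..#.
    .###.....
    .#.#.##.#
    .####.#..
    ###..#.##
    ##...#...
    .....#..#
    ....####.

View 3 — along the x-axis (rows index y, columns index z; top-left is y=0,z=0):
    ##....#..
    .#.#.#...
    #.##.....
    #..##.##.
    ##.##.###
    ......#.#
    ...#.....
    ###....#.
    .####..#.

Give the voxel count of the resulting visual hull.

initial block: 9^3 = 729
after view 1 [z-axis, 48 of 81 cells solid] → remaining = 432
after view 2 [y-axis, 34 of 81 cells solid] → remaining = 179
after view 3 [x-axis, 33 of 81 cells solid] → remaining = 73

remaining voxels: 73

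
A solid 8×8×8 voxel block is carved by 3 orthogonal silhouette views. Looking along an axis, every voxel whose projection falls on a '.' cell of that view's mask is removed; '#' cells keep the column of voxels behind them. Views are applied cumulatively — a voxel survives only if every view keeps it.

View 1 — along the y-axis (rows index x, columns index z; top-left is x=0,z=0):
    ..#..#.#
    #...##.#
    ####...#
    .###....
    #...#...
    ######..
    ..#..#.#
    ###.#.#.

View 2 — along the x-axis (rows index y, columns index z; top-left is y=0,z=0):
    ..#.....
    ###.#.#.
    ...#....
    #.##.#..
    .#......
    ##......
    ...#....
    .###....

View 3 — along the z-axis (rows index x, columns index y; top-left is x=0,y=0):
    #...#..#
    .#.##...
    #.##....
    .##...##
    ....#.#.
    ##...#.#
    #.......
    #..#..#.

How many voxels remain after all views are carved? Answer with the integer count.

voxel count = 32

start: 8×8×8 = 512 voxels
after view 1 [y-axis, 31 of 64 cells solid] → remaining = 248
after view 2 [x-axis, 18 of 64 cells solid] → remaining = 76
after view 3 [z-axis, 23 of 64 cells solid] → remaining = 32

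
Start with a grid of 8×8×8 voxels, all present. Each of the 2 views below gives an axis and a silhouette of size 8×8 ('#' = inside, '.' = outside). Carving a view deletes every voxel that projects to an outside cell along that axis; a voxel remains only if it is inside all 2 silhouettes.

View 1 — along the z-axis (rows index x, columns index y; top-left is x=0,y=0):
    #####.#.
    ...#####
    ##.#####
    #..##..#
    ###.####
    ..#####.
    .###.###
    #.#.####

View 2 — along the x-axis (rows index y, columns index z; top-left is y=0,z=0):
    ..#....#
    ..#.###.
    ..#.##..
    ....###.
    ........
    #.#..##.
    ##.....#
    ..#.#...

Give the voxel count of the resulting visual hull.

full grid |V| = 512
step 1: project along z, AND mask (46/64) → |grid| = 368
step 2: project along x, AND mask (21/64) → |grid| = 116

voxel count = 116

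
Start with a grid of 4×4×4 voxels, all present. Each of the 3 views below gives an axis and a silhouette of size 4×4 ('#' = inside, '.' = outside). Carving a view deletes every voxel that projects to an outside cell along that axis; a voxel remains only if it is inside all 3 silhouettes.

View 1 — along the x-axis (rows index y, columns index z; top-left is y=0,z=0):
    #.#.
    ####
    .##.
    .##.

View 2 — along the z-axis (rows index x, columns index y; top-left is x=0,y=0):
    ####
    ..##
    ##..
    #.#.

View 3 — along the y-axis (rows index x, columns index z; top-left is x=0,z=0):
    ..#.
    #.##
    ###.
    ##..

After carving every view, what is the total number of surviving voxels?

|visual hull| = 13

full grid |V| = 64
[1] x-view keeps 10 columns → grid now 40
[2] z-view keeps 10 columns → grid now 24
[3] y-view keeps 9 columns → grid now 13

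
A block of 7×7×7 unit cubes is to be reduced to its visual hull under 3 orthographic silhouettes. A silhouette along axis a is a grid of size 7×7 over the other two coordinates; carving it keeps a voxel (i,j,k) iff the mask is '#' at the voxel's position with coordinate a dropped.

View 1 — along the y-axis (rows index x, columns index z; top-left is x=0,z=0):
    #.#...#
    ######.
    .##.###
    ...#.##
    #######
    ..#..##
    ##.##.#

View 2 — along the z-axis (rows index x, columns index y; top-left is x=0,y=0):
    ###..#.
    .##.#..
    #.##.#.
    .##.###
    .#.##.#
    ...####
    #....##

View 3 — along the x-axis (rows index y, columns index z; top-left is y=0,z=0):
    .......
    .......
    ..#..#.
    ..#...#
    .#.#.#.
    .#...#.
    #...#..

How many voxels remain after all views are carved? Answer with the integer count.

start: 7×7×7 = 343 voxels
  1. axis=1 (XZ plane), |mask|=32  ⇒  voxels=224
  2. axis=2 (XY plane), |mask|=27  ⇒  voxels=120
  3. axis=0 (YZ plane), |mask|=11  ⇒  voxels=30

30 voxels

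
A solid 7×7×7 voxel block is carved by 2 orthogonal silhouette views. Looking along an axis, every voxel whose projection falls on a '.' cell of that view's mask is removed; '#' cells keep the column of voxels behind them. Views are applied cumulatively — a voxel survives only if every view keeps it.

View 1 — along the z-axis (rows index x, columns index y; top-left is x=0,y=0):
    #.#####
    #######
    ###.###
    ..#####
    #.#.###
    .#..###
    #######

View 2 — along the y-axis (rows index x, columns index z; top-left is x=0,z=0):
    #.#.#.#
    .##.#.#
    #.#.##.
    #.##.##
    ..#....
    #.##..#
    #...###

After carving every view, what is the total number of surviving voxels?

full grid |V| = 343
carve view 1 (along z, XY-mask fill 40/49): 280 voxels remain
carve view 2 (along y, XZ-mask fill 26/49): 150 voxels remain

|visual hull| = 150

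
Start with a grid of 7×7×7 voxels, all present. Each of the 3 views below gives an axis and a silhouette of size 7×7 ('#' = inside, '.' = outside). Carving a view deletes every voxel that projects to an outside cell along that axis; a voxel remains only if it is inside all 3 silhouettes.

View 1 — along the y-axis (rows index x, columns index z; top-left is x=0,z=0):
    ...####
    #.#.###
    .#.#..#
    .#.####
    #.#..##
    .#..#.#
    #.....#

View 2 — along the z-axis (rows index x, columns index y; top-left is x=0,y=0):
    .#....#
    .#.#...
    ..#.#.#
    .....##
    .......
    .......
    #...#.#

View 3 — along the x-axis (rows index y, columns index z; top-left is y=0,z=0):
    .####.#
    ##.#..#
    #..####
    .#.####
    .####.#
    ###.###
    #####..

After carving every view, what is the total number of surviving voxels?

|visual hull| = 26

start: 7×7×7 = 343 voxels
V1 y: intersect with XZ mask (26 set) -- 182 left
V2 z: intersect with XY mask (12 set) -- 43 left
V3 x: intersect with YZ mask (35 set) -- 26 left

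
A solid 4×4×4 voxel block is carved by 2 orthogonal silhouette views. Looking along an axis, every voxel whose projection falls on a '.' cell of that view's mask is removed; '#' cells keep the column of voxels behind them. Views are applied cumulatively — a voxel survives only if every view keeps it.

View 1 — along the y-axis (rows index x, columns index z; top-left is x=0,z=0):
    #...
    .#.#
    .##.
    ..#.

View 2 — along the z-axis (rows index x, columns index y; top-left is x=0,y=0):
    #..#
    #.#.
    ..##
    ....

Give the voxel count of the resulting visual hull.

start: 4×4×4 = 64 voxels
step 1: project along y, AND mask (6/16) → |grid| = 24
step 2: project along z, AND mask (6/16) → |grid| = 10

voxel count = 10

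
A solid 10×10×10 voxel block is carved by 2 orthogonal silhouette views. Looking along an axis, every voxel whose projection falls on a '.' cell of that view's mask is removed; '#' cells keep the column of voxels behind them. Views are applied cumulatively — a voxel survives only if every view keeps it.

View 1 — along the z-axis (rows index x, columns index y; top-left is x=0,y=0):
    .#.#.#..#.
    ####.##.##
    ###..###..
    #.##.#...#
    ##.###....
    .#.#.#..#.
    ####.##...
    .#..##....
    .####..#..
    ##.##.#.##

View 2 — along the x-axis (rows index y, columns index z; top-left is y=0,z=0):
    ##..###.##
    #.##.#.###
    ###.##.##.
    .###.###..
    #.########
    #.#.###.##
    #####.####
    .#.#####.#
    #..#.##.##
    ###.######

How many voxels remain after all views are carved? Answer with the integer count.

381 voxels

start: 10×10×10 = 1000 voxels
V1 z: intersect with XY mask (53 set) -- 530 left
V2 x: intersect with YZ mask (74 set) -- 381 left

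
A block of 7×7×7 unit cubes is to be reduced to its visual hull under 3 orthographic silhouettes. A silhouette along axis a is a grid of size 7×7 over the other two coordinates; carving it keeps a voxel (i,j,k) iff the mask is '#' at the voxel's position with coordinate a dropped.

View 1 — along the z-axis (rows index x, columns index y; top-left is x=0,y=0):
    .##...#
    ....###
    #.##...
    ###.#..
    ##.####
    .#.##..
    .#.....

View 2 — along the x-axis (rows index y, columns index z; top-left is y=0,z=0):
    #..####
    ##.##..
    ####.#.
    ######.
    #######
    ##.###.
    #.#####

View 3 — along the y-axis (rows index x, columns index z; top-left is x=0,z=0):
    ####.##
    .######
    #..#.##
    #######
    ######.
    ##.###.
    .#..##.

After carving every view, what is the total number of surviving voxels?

105 voxels

initial block: 7^3 = 343
  1. axis=2 (XY plane), |mask|=23  ⇒  voxels=161
  2. axis=0 (YZ plane), |mask|=38  ⇒  voxels=124
  3. axis=1 (XZ plane), |mask|=37  ⇒  voxels=105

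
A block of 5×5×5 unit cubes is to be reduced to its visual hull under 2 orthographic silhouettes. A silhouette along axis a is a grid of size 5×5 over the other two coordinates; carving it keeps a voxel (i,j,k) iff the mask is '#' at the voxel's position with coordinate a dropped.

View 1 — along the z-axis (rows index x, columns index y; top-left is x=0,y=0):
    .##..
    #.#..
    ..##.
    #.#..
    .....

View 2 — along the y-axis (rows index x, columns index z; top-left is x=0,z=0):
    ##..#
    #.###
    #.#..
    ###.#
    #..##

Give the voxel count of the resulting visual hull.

remaining voxels: 26

start: 5×5×5 = 125 voxels
after view 1 [z-axis, 8 of 25 cells solid] → remaining = 40
after view 2 [y-axis, 16 of 25 cells solid] → remaining = 26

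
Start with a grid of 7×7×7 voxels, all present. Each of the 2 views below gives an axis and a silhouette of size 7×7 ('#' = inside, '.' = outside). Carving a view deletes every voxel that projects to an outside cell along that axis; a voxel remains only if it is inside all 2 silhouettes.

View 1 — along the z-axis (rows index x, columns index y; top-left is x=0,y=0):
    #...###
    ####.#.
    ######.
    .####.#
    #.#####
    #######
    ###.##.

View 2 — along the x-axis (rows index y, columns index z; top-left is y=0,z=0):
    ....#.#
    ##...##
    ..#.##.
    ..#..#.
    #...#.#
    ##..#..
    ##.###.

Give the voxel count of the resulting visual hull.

remaining voxels: 116

start: 7×7×7 = 343 voxels
step 1: project along z, AND mask (38/49) → |grid| = 266
step 2: project along x, AND mask (22/49) → |grid| = 116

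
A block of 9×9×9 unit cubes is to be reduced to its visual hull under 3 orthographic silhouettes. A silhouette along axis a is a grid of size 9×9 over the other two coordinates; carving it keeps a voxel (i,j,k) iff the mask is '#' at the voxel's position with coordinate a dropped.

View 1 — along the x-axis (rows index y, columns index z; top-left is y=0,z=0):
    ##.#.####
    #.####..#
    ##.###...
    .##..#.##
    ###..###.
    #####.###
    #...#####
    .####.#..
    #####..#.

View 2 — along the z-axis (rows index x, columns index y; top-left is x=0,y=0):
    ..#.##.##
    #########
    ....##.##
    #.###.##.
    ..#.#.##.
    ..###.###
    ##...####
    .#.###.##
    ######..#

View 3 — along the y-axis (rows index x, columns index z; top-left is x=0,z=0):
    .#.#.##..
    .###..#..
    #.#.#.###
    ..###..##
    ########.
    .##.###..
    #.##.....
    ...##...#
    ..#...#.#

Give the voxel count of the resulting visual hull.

initial block: 9^3 = 729
  1. axis=0 (YZ plane), |mask|=54  ⇒  voxels=486
  2. axis=2 (XY plane), |mask|=53  ⇒  voxels=315
  3. axis=1 (XZ plane), |mask|=41  ⇒  voxels=149

voxel count = 149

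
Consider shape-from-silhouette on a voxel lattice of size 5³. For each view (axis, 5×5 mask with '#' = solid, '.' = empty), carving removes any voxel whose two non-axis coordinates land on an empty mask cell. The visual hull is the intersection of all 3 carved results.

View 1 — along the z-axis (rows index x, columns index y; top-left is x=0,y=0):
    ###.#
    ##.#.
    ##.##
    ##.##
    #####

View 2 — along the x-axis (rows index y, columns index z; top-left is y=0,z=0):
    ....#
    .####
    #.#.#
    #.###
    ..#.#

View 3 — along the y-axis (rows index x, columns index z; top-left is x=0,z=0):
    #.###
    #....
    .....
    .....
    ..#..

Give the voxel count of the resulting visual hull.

start: 5×5×5 = 125 voxels
step 1: project along z, AND mask (20/25) → |grid| = 100
step 2: project along x, AND mask (14/25) → |grid| = 55
step 3: project along y, AND mask (6/25) → |grid| = 14

remaining voxels: 14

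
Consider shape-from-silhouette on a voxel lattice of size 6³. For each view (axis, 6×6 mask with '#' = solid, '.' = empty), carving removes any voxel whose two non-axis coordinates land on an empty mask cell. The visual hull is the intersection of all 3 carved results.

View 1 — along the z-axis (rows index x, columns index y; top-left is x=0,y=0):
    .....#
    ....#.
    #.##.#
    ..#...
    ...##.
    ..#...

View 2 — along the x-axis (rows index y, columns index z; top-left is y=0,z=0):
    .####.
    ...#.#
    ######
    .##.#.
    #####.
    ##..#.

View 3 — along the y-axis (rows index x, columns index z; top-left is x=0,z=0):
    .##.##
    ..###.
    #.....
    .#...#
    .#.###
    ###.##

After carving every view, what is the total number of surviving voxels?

19 voxels

initial block: 6^3 = 216
step 1: project along z, AND mask (10/36) → |grid| = 60
step 2: project along x, AND mask (23/36) → |grid| = 44
step 3: project along y, AND mask (19/36) → |grid| = 19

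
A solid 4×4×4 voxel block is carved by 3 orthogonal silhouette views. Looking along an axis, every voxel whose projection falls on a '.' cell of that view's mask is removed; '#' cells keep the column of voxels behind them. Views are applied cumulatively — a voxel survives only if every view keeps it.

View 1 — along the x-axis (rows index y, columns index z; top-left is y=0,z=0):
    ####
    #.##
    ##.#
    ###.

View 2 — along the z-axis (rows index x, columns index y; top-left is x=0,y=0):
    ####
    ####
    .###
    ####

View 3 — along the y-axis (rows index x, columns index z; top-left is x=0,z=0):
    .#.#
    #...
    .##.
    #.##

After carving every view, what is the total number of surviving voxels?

initial block: 4^3 = 64
V1 x: intersect with YZ mask (13 set) -- 52 left
V2 z: intersect with XY mask (15 set) -- 48 left
V3 y: intersect with XZ mask (8 set) -- 24 left

remaining voxels: 24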